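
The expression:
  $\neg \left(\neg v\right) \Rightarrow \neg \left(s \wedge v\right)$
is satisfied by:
  {s: False, v: False}
  {v: True, s: False}
  {s: True, v: False}


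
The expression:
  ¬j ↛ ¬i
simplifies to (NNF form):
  i ∧ ¬j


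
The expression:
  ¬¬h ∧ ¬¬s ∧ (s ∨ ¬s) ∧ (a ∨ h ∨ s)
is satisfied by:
  {h: True, s: True}


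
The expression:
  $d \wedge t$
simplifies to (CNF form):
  $d \wedge t$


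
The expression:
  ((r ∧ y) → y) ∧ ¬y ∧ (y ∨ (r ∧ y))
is never true.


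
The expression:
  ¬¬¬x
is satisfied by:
  {x: False}


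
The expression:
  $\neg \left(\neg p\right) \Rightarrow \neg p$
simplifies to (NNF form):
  $\neg p$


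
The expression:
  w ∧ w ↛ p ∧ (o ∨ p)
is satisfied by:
  {w: True, o: True, p: False}


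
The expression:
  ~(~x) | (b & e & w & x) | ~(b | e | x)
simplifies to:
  x | (~b & ~e)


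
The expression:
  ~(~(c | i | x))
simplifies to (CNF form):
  c | i | x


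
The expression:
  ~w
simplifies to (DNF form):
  ~w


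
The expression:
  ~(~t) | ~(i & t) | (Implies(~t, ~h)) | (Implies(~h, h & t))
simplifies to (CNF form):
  True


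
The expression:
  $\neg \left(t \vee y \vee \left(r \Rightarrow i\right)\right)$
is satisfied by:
  {r: True, i: False, t: False, y: False}


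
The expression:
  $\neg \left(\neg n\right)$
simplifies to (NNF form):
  $n$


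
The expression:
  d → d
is always true.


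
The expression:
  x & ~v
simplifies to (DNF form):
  x & ~v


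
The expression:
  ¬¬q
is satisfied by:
  {q: True}


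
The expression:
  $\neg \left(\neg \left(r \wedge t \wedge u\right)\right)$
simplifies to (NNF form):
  $r \wedge t \wedge u$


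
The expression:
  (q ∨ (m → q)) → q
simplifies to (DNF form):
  m ∨ q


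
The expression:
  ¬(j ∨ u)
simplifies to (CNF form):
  ¬j ∧ ¬u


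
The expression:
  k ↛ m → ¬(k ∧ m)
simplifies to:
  True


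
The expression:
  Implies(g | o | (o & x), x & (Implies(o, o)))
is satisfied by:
  {x: True, g: False, o: False}
  {x: True, o: True, g: False}
  {x: True, g: True, o: False}
  {x: True, o: True, g: True}
  {o: False, g: False, x: False}


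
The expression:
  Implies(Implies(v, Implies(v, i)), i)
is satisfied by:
  {i: True, v: True}
  {i: True, v: False}
  {v: True, i: False}


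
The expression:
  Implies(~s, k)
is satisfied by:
  {k: True, s: True}
  {k: True, s: False}
  {s: True, k: False}


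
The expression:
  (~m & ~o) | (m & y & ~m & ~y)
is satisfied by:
  {o: False, m: False}


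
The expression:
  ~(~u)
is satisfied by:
  {u: True}


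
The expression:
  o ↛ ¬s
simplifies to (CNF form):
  o ∧ s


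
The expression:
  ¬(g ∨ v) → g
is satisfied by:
  {v: True, g: True}
  {v: True, g: False}
  {g: True, v: False}


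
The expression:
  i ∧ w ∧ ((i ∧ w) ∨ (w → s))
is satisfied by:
  {i: True, w: True}


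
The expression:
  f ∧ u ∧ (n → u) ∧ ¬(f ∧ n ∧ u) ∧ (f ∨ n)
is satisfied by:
  {u: True, f: True, n: False}


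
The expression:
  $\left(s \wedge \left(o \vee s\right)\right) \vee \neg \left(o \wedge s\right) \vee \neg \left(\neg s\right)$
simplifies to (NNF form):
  $\text{True}$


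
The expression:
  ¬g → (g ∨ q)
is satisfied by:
  {q: True, g: True}
  {q: True, g: False}
  {g: True, q: False}


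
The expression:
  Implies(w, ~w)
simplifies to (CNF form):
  ~w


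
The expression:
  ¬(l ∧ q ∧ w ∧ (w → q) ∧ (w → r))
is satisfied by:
  {l: False, q: False, r: False, w: False}
  {w: True, l: False, q: False, r: False}
  {r: True, l: False, q: False, w: False}
  {w: True, r: True, l: False, q: False}
  {q: True, w: False, l: False, r: False}
  {w: True, q: True, l: False, r: False}
  {r: True, q: True, w: False, l: False}
  {w: True, r: True, q: True, l: False}
  {l: True, r: False, q: False, w: False}
  {w: True, l: True, r: False, q: False}
  {r: True, l: True, w: False, q: False}
  {w: True, r: True, l: True, q: False}
  {q: True, l: True, r: False, w: False}
  {w: True, q: True, l: True, r: False}
  {r: True, q: True, l: True, w: False}


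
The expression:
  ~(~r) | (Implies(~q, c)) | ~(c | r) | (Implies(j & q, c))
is always true.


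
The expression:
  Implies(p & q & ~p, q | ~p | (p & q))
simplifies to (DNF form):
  True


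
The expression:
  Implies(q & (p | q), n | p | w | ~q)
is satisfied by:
  {n: True, p: True, w: True, q: False}
  {n: True, p: True, w: False, q: False}
  {n: True, w: True, q: False, p: False}
  {n: True, w: False, q: False, p: False}
  {p: True, w: True, q: False, n: False}
  {p: True, w: False, q: False, n: False}
  {w: True, p: False, q: False, n: False}
  {w: False, p: False, q: False, n: False}
  {n: True, p: True, q: True, w: True}
  {n: True, p: True, q: True, w: False}
  {n: True, q: True, w: True, p: False}
  {n: True, q: True, w: False, p: False}
  {q: True, p: True, w: True, n: False}
  {q: True, p: True, w: False, n: False}
  {q: True, w: True, p: False, n: False}


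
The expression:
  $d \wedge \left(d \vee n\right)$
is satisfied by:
  {d: True}


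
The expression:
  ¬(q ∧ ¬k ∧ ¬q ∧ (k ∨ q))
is always true.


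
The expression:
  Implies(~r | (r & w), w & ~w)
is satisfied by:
  {r: True, w: False}


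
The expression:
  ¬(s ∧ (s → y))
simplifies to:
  ¬s ∨ ¬y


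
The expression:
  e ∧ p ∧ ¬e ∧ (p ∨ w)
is never true.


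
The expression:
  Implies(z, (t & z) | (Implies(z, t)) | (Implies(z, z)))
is always true.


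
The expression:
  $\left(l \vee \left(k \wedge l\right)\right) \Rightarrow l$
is always true.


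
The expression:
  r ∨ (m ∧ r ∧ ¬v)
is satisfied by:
  {r: True}


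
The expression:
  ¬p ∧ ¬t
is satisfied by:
  {p: False, t: False}


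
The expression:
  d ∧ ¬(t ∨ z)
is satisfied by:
  {d: True, z: False, t: False}


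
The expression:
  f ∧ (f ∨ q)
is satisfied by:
  {f: True}


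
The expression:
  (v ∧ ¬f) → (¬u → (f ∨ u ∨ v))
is always true.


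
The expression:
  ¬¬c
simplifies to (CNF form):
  c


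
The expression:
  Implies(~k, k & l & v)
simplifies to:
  k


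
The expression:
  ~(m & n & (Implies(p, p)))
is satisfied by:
  {m: False, n: False}
  {n: True, m: False}
  {m: True, n: False}


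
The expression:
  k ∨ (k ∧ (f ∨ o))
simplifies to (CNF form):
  k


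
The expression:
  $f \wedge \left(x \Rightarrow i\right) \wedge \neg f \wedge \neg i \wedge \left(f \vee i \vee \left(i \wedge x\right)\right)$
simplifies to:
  $\text{False}$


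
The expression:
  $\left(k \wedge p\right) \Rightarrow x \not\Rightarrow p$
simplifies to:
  $\neg k \vee \neg p$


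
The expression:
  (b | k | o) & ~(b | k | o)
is never true.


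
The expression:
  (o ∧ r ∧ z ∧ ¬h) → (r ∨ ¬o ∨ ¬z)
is always true.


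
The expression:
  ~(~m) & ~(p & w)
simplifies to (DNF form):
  (m & ~p) | (m & ~w)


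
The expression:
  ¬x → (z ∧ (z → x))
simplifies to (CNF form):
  x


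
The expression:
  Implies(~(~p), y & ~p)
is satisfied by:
  {p: False}


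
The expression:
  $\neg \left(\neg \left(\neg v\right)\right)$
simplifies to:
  $\neg v$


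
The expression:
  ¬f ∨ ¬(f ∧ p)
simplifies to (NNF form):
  ¬f ∨ ¬p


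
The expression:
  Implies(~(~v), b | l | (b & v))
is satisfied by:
  {b: True, l: True, v: False}
  {b: True, v: False, l: False}
  {l: True, v: False, b: False}
  {l: False, v: False, b: False}
  {b: True, l: True, v: True}
  {b: True, v: True, l: False}
  {l: True, v: True, b: False}


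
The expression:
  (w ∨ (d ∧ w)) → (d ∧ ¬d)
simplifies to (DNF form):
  ¬w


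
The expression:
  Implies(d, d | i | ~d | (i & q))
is always true.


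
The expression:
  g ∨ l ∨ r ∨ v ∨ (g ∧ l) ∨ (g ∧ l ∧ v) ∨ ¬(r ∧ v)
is always true.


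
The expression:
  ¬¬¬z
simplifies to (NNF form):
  ¬z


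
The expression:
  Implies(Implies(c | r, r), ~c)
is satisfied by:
  {c: False, r: False}
  {r: True, c: False}
  {c: True, r: False}


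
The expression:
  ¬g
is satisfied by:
  {g: False}


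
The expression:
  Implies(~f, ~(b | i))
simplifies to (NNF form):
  f | (~b & ~i)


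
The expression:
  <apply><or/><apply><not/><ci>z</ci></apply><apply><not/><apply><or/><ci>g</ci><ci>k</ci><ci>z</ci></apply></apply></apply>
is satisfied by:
  {z: False}


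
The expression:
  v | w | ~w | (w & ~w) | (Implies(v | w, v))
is always true.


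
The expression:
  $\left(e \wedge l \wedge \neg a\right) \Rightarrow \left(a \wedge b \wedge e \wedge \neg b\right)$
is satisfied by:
  {a: True, l: False, e: False}
  {l: False, e: False, a: False}
  {a: True, e: True, l: False}
  {e: True, l: False, a: False}
  {a: True, l: True, e: False}
  {l: True, a: False, e: False}
  {a: True, e: True, l: True}


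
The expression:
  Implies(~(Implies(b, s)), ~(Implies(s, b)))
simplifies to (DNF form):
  s | ~b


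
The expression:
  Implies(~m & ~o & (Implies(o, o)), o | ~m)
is always true.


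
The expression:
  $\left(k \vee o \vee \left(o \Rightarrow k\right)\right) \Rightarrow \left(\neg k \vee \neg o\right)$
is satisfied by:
  {k: False, o: False}
  {o: True, k: False}
  {k: True, o: False}


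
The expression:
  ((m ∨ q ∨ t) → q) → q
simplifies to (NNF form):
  m ∨ q ∨ t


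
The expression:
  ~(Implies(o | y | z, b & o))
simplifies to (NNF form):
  (o & ~b) | (y & ~o) | (z & ~o)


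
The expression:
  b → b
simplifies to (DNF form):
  True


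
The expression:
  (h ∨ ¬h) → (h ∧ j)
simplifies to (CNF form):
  h ∧ j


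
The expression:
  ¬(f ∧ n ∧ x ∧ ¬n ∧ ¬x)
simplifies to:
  True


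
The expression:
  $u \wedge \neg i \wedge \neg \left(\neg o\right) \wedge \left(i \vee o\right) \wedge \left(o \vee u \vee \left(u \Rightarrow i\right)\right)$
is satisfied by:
  {u: True, o: True, i: False}


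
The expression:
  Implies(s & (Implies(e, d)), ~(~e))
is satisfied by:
  {e: True, s: False}
  {s: False, e: False}
  {s: True, e: True}


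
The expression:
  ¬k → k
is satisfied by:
  {k: True}


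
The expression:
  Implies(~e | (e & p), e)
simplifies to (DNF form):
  e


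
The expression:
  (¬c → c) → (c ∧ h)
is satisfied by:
  {h: True, c: False}
  {c: False, h: False}
  {c: True, h: True}


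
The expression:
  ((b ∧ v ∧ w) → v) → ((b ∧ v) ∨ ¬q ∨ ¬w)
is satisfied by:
  {b: True, v: True, w: False, q: False}
  {b: True, v: False, w: False, q: False}
  {v: True, b: False, w: False, q: False}
  {b: False, v: False, w: False, q: False}
  {b: True, q: True, v: True, w: False}
  {b: True, q: True, v: False, w: False}
  {q: True, v: True, b: False, w: False}
  {q: True, b: False, v: False, w: False}
  {b: True, w: True, v: True, q: False}
  {b: True, w: True, v: False, q: False}
  {w: True, v: True, b: False, q: False}
  {w: True, b: False, v: False, q: False}
  {b: True, q: True, w: True, v: True}


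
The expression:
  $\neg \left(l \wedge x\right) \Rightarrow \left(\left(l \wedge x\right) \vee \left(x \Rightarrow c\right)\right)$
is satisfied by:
  {c: True, l: True, x: False}
  {c: True, l: False, x: False}
  {l: True, c: False, x: False}
  {c: False, l: False, x: False}
  {c: True, x: True, l: True}
  {c: True, x: True, l: False}
  {x: True, l: True, c: False}


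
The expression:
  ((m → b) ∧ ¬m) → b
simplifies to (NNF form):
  b ∨ m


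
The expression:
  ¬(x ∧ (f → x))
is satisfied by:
  {x: False}


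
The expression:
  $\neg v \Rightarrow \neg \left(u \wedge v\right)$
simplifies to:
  $\text{True}$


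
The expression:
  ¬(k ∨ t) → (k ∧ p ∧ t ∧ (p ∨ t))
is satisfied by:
  {k: True, t: True}
  {k: True, t: False}
  {t: True, k: False}


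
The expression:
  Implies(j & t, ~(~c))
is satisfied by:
  {c: True, t: False, j: False}
  {t: False, j: False, c: False}
  {j: True, c: True, t: False}
  {j: True, t: False, c: False}
  {c: True, t: True, j: False}
  {t: True, c: False, j: False}
  {j: True, t: True, c: True}


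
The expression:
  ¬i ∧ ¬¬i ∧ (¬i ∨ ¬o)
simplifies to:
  False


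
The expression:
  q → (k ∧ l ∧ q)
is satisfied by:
  {l: True, k: True, q: False}
  {l: True, k: False, q: False}
  {k: True, l: False, q: False}
  {l: False, k: False, q: False}
  {l: True, q: True, k: True}


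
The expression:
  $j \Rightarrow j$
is always true.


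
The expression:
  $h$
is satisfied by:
  {h: True}


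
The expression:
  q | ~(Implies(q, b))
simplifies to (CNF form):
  q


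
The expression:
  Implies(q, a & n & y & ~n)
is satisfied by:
  {q: False}


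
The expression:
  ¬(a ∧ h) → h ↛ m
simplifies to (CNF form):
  h ∧ (a ∨ ¬m)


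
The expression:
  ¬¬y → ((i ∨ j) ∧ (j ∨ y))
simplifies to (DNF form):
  i ∨ j ∨ ¬y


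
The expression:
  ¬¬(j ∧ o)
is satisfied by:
  {j: True, o: True}


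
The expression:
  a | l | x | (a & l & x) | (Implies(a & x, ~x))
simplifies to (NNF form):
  True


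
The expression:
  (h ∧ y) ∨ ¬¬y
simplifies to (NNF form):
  y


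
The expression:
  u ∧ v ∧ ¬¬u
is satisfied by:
  {u: True, v: True}


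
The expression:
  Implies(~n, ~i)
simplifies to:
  n | ~i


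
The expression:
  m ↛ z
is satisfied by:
  {m: True, z: False}


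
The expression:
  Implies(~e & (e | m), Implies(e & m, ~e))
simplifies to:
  True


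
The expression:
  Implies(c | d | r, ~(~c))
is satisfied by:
  {c: True, r: False, d: False}
  {d: True, c: True, r: False}
  {c: True, r: True, d: False}
  {d: True, c: True, r: True}
  {d: False, r: False, c: False}


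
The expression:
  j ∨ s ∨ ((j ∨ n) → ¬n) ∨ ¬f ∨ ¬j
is always true.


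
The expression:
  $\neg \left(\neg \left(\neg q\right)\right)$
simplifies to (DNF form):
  $\neg q$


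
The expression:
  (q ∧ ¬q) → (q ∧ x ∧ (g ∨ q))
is always true.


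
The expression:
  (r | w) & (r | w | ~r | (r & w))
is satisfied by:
  {r: True, w: True}
  {r: True, w: False}
  {w: True, r: False}


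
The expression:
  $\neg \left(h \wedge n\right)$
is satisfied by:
  {h: False, n: False}
  {n: True, h: False}
  {h: True, n: False}


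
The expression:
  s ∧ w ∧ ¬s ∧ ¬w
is never true.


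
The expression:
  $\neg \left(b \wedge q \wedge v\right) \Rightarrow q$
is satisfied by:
  {q: True}


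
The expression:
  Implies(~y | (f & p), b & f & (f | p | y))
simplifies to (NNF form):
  (b & f) | (y & ~f) | (y & ~p)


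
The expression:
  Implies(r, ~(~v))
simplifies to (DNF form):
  v | ~r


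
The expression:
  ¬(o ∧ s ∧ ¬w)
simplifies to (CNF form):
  w ∨ ¬o ∨ ¬s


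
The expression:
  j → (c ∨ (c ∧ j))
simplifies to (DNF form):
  c ∨ ¬j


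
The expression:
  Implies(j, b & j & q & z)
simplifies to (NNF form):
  ~j | (b & q & z)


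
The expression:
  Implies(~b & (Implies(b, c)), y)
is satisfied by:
  {y: True, b: True}
  {y: True, b: False}
  {b: True, y: False}


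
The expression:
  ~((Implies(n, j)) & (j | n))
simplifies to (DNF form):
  ~j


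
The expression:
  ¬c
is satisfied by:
  {c: False}


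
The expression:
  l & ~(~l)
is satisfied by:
  {l: True}


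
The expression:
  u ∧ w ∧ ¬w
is never true.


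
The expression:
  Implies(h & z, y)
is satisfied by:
  {y: True, h: False, z: False}
  {h: False, z: False, y: False}
  {y: True, z: True, h: False}
  {z: True, h: False, y: False}
  {y: True, h: True, z: False}
  {h: True, y: False, z: False}
  {y: True, z: True, h: True}


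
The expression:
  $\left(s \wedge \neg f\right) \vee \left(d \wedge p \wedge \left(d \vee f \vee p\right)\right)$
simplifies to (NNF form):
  $\left(d \vee s\right) \wedge \left(d \vee \neg f\right) \wedge \left(p \vee s\right) \wedge \left(p \vee \neg f\right)$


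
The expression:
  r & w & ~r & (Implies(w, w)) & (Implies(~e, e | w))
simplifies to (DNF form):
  False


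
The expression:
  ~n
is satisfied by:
  {n: False}


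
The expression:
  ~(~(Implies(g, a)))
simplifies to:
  a | ~g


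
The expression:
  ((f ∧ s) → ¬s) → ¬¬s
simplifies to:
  s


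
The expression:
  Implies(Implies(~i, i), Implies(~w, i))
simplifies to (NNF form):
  True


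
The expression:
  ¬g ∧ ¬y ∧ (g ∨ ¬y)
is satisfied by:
  {g: False, y: False}


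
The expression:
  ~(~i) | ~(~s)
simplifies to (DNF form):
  i | s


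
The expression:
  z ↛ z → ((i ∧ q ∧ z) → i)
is always true.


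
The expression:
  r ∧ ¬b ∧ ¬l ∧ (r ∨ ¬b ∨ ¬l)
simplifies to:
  r ∧ ¬b ∧ ¬l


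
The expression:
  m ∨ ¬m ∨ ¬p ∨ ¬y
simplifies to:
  True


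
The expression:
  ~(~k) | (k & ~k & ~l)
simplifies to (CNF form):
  k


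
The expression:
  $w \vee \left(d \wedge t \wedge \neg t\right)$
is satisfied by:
  {w: True}


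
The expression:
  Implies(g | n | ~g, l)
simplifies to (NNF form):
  l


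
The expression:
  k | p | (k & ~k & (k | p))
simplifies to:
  k | p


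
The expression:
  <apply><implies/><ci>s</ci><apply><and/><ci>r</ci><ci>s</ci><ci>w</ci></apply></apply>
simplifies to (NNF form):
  <apply><or/><apply><not/><ci>s</ci></apply><apply><and/><ci>r</ci><ci>w</ci></apply></apply>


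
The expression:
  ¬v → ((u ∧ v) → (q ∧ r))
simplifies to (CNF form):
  True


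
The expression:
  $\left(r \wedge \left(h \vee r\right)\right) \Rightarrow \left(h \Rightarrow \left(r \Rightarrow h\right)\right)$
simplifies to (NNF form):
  $\text{True}$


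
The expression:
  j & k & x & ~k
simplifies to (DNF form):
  False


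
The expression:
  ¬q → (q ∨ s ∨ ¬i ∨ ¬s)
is always true.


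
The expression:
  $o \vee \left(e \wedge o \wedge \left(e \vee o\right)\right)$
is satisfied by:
  {o: True}


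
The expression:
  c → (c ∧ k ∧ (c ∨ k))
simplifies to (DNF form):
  k ∨ ¬c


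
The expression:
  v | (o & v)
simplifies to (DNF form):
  v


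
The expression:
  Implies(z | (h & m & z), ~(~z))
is always true.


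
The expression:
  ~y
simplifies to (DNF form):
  ~y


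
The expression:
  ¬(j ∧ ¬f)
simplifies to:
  f ∨ ¬j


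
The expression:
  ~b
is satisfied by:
  {b: False}


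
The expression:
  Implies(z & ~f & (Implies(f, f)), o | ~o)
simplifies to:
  True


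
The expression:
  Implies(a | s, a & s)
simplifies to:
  (a & s) | (~a & ~s)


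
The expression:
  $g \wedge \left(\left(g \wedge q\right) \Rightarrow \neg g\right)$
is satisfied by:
  {g: True, q: False}


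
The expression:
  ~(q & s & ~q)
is always true.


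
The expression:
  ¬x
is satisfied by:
  {x: False}


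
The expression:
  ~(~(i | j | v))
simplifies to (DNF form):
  i | j | v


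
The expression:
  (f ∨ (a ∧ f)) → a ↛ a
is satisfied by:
  {f: False}


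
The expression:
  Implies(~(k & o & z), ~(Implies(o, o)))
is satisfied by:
  {z: True, o: True, k: True}


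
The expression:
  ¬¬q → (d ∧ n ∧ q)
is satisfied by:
  {n: True, d: True, q: False}
  {n: True, d: False, q: False}
  {d: True, n: False, q: False}
  {n: False, d: False, q: False}
  {n: True, q: True, d: True}


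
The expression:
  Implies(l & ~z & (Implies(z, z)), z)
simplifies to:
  z | ~l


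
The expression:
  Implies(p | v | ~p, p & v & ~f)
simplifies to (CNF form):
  p & v & ~f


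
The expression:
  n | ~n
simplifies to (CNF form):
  True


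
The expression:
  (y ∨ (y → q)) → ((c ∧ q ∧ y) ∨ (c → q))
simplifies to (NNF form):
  q ∨ ¬c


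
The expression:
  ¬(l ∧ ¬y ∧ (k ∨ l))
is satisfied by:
  {y: True, l: False}
  {l: False, y: False}
  {l: True, y: True}


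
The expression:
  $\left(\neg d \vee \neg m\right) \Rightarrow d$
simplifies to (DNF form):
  $d$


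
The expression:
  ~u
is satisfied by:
  {u: False}


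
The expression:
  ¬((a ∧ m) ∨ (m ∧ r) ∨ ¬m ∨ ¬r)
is never true.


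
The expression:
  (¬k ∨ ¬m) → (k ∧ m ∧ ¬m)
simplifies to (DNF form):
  k ∧ m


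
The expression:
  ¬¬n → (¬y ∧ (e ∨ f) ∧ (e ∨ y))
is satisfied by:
  {e: True, y: False, n: False}
  {y: False, n: False, e: False}
  {e: True, y: True, n: False}
  {y: True, e: False, n: False}
  {n: True, e: True, y: False}


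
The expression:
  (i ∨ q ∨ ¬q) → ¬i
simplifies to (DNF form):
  ¬i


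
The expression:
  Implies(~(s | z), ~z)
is always true.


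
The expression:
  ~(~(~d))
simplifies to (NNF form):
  ~d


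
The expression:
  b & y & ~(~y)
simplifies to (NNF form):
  b & y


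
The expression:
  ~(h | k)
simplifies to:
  ~h & ~k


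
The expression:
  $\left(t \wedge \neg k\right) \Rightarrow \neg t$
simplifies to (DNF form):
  $k \vee \neg t$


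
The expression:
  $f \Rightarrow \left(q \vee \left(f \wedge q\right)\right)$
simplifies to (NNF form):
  $q \vee \neg f$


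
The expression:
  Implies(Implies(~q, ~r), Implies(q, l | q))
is always true.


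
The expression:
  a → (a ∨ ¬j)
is always true.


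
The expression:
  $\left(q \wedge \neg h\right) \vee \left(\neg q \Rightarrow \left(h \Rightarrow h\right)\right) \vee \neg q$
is always true.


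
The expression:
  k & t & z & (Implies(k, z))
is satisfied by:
  {t: True, z: True, k: True}


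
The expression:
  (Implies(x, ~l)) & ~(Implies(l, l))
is never true.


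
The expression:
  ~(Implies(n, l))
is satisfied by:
  {n: True, l: False}


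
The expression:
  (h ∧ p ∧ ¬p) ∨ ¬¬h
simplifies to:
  h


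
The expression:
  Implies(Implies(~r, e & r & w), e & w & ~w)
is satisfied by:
  {r: False}


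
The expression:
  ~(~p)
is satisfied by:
  {p: True}


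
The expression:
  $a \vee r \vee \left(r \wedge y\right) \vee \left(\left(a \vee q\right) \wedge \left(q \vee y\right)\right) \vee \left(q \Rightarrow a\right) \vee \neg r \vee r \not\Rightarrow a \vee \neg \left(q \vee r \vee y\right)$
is always true.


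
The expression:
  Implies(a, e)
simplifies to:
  e | ~a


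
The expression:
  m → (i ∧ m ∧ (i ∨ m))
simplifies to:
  i ∨ ¬m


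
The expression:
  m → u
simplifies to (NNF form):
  u ∨ ¬m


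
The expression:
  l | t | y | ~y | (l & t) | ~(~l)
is always true.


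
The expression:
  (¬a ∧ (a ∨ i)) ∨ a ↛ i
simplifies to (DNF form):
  (a ∧ ¬i) ∨ (i ∧ ¬a)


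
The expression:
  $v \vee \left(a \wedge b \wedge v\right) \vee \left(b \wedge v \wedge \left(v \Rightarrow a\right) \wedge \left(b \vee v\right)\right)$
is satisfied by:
  {v: True}


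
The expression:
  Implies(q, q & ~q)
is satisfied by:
  {q: False}


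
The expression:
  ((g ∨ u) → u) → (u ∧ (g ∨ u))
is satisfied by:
  {g: True, u: True}
  {g: True, u: False}
  {u: True, g: False}


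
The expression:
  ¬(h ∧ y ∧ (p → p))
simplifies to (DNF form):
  ¬h ∨ ¬y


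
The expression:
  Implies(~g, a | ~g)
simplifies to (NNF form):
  True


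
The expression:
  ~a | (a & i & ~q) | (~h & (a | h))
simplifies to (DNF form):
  ~a | ~h | (i & ~q)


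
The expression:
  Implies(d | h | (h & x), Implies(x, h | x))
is always true.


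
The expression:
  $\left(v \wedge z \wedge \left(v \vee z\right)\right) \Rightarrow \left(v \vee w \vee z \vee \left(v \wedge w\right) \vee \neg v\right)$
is always true.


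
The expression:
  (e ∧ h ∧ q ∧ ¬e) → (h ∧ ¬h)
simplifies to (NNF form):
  True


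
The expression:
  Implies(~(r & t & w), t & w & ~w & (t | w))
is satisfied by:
  {t: True, w: True, r: True}


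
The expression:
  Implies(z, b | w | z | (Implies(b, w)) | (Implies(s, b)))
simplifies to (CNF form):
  True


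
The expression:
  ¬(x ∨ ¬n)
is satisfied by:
  {n: True, x: False}


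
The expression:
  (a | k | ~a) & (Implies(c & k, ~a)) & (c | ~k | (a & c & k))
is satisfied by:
  {c: True, a: False, k: False}
  {a: False, k: False, c: False}
  {c: True, a: True, k: False}
  {a: True, c: False, k: False}
  {k: True, c: True, a: False}


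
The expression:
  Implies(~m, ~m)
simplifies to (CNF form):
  True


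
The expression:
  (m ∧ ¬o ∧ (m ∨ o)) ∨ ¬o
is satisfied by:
  {o: False}


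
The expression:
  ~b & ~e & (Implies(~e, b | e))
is never true.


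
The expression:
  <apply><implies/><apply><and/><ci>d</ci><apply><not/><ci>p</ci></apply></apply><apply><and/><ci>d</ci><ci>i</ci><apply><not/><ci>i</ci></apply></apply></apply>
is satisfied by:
  {p: True, d: False}
  {d: False, p: False}
  {d: True, p: True}


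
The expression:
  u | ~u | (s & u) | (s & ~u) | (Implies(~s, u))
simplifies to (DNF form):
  True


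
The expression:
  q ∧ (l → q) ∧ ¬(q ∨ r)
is never true.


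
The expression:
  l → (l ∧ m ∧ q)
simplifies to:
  (m ∧ q) ∨ ¬l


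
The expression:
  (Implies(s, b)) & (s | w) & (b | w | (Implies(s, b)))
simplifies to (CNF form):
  (b | w) & (s | w) & (b | ~s) & (s | ~s)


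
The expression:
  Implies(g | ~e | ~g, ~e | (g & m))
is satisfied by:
  {m: True, g: True, e: False}
  {m: True, g: False, e: False}
  {g: True, m: False, e: False}
  {m: False, g: False, e: False}
  {m: True, e: True, g: True}


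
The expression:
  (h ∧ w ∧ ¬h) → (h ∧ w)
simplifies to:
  True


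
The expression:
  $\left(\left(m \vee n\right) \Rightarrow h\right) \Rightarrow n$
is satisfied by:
  {n: True, m: True, h: False}
  {n: True, h: False, m: False}
  {n: True, m: True, h: True}
  {n: True, h: True, m: False}
  {m: True, h: False, n: False}


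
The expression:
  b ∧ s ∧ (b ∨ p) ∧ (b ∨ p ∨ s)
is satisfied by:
  {b: True, s: True}


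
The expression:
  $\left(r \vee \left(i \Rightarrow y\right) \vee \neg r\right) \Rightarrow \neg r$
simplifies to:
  $\neg r$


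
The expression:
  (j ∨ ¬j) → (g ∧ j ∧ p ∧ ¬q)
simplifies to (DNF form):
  g ∧ j ∧ p ∧ ¬q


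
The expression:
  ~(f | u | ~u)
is never true.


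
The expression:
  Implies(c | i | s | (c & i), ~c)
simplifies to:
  ~c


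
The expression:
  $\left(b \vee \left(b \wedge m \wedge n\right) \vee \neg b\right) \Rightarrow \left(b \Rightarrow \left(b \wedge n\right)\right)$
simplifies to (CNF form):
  $n \vee \neg b$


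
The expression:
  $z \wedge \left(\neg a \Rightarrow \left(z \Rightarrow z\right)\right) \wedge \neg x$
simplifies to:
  $z \wedge \neg x$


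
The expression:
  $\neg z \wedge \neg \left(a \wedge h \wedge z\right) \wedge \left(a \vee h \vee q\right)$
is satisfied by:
  {a: True, q: True, h: True, z: False}
  {a: True, q: True, h: False, z: False}
  {a: True, h: True, q: False, z: False}
  {a: True, h: False, q: False, z: False}
  {q: True, h: True, a: False, z: False}
  {q: True, h: False, a: False, z: False}
  {h: True, a: False, q: False, z: False}


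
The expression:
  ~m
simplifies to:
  ~m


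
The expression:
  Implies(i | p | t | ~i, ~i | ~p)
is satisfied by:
  {p: False, i: False}
  {i: True, p: False}
  {p: True, i: False}


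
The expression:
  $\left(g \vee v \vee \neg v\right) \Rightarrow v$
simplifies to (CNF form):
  $v$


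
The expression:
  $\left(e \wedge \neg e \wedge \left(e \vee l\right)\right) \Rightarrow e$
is always true.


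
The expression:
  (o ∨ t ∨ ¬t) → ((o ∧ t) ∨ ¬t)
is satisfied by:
  {o: True, t: False}
  {t: False, o: False}
  {t: True, o: True}


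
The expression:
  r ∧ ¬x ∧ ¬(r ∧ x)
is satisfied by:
  {r: True, x: False}


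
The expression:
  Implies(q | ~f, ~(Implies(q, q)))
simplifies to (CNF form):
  f & ~q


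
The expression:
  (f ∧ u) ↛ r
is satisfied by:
  {u: True, f: True, r: False}


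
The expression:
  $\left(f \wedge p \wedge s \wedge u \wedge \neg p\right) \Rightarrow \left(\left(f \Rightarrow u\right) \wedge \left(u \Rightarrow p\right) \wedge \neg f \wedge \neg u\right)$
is always true.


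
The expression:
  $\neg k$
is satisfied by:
  {k: False}


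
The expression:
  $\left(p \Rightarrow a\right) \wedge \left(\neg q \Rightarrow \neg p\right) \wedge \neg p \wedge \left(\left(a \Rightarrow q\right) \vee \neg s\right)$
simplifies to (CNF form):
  $\neg p \wedge \left(q \vee \neg a \vee \neg s\right)$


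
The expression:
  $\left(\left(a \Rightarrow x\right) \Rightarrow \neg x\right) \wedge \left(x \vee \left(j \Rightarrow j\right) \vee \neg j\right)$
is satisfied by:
  {x: False}


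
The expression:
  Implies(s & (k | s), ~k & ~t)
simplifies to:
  ~s | (~k & ~t)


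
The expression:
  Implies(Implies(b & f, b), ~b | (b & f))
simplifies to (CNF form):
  f | ~b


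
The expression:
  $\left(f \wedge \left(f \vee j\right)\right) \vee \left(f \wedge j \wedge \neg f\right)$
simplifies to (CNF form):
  $f$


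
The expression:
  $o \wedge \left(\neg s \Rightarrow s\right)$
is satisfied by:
  {s: True, o: True}


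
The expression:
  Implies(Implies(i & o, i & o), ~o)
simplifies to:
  ~o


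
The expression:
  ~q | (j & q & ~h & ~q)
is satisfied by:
  {q: False}


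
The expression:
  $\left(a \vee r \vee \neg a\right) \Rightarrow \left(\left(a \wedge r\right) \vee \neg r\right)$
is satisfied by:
  {a: True, r: False}
  {r: False, a: False}
  {r: True, a: True}


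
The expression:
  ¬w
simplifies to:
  ¬w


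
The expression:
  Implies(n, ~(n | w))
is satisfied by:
  {n: False}


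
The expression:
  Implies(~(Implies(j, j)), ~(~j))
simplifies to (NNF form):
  True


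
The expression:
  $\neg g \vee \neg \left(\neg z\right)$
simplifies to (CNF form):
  $z \vee \neg g$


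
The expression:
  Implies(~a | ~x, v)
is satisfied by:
  {a: True, v: True, x: True}
  {a: True, v: True, x: False}
  {v: True, x: True, a: False}
  {v: True, x: False, a: False}
  {a: True, x: True, v: False}


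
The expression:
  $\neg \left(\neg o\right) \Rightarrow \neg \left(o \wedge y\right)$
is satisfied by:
  {o: False, y: False}
  {y: True, o: False}
  {o: True, y: False}


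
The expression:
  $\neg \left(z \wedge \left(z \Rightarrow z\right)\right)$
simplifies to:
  $\neg z$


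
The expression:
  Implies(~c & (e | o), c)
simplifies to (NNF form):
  c | (~e & ~o)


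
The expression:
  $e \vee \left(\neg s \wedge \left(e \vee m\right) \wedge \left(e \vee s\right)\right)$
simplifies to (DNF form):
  $e$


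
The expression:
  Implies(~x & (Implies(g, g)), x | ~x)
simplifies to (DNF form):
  True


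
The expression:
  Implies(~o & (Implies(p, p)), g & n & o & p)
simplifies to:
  o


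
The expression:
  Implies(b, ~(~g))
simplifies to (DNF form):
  g | ~b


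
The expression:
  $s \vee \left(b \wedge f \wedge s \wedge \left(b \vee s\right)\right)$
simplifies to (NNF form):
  $s$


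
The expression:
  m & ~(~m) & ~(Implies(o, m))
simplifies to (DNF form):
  False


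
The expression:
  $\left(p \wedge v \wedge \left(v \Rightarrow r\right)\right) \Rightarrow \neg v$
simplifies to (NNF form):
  $\neg p \vee \neg r \vee \neg v$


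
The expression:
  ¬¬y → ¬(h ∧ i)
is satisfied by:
  {h: False, y: False, i: False}
  {i: True, h: False, y: False}
  {y: True, h: False, i: False}
  {i: True, y: True, h: False}
  {h: True, i: False, y: False}
  {i: True, h: True, y: False}
  {y: True, h: True, i: False}


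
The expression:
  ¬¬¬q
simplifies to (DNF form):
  ¬q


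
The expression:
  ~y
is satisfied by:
  {y: False}


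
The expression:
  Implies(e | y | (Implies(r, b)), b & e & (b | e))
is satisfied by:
  {r: True, b: True, e: True, y: False}
  {b: True, e: True, y: False, r: False}
  {r: True, b: True, e: True, y: True}
  {b: True, e: True, y: True, r: False}
  {r: True, y: False, e: False, b: False}


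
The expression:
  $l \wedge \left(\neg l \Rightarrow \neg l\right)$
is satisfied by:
  {l: True}


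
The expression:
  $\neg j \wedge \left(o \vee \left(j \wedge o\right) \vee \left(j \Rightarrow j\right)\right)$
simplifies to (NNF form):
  $\neg j$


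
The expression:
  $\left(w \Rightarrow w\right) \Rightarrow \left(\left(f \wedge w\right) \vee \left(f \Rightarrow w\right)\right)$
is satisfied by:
  {w: True, f: False}
  {f: False, w: False}
  {f: True, w: True}


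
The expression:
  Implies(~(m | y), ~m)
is always true.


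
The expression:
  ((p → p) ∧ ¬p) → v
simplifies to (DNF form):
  p ∨ v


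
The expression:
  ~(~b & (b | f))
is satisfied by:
  {b: True, f: False}
  {f: False, b: False}
  {f: True, b: True}


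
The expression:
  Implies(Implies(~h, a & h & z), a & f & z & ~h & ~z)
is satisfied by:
  {h: False}


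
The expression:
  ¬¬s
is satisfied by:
  {s: True}


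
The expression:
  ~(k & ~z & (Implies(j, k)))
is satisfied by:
  {z: True, k: False}
  {k: False, z: False}
  {k: True, z: True}


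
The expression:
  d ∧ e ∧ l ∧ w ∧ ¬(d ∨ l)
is never true.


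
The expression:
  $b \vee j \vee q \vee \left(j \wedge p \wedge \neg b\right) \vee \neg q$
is always true.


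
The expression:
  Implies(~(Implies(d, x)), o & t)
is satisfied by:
  {x: True, o: True, t: True, d: False}
  {x: True, o: True, t: False, d: False}
  {x: True, t: True, o: False, d: False}
  {x: True, t: False, o: False, d: False}
  {o: True, t: True, x: False, d: False}
  {o: True, x: False, t: False, d: False}
  {o: False, t: True, x: False, d: False}
  {o: False, x: False, t: False, d: False}
  {x: True, d: True, o: True, t: True}
  {x: True, d: True, o: True, t: False}
  {x: True, d: True, t: True, o: False}
  {x: True, d: True, t: False, o: False}
  {d: True, o: True, t: True, x: False}


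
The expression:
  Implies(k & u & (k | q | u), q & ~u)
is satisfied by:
  {u: False, k: False}
  {k: True, u: False}
  {u: True, k: False}


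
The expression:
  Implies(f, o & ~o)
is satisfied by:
  {f: False}


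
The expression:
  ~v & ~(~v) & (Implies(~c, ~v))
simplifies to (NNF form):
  False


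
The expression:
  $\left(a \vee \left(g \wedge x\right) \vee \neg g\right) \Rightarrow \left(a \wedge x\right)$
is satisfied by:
  {x: True, a: True, g: True}
  {x: True, a: True, g: False}
  {g: True, a: False, x: False}


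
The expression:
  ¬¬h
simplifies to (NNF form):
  h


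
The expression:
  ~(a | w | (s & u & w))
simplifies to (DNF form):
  ~a & ~w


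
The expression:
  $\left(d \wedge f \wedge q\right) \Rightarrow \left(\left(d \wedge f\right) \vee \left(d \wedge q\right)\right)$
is always true.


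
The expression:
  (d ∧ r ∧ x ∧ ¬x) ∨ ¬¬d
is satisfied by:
  {d: True}


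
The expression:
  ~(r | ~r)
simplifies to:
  False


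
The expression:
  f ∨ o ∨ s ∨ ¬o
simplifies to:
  True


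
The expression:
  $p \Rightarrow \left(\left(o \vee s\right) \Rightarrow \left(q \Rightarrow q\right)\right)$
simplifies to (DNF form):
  $\text{True}$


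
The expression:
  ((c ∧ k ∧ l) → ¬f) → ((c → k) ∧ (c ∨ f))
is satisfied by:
  {k: True, f: True, c: False}
  {f: True, c: False, k: False}
  {k: True, f: True, c: True}
  {k: True, c: True, f: False}


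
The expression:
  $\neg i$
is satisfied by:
  {i: False}


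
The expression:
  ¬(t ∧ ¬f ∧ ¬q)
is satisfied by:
  {q: True, f: True, t: False}
  {q: True, f: False, t: False}
  {f: True, q: False, t: False}
  {q: False, f: False, t: False}
  {q: True, t: True, f: True}
  {q: True, t: True, f: False}
  {t: True, f: True, q: False}


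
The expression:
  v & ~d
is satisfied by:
  {v: True, d: False}


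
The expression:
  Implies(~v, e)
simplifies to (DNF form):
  e | v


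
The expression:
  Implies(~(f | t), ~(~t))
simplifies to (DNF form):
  f | t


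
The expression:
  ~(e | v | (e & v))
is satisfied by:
  {v: False, e: False}


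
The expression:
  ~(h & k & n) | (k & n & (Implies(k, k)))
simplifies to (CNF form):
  True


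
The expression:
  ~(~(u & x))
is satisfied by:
  {u: True, x: True}


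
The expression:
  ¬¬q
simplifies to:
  q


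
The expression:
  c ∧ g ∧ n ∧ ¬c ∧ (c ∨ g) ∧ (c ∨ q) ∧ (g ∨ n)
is never true.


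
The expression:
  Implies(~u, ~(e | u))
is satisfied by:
  {u: True, e: False}
  {e: False, u: False}
  {e: True, u: True}


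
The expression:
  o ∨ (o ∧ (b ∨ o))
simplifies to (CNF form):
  o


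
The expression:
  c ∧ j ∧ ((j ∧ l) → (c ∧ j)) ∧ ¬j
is never true.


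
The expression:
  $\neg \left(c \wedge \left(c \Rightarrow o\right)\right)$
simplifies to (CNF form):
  $\neg c \vee \neg o$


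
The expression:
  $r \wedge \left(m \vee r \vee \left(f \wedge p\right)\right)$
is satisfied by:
  {r: True}


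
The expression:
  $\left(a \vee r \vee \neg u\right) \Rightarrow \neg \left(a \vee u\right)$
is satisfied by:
  {u: False, a: False, r: False}
  {r: True, u: False, a: False}
  {u: True, r: False, a: False}


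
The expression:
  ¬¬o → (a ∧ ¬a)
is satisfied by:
  {o: False}


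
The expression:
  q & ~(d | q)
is never true.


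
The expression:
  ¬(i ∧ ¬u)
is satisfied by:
  {u: True, i: False}
  {i: False, u: False}
  {i: True, u: True}


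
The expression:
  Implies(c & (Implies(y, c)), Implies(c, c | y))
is always true.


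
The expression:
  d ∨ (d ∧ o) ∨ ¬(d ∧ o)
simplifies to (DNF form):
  True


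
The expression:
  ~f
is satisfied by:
  {f: False}


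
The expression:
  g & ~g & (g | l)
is never true.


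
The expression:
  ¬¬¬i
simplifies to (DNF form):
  ¬i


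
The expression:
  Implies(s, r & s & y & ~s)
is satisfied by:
  {s: False}


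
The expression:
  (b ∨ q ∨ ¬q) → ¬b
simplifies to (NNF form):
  ¬b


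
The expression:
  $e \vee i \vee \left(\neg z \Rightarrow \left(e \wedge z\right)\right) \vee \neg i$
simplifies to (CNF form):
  $\text{True}$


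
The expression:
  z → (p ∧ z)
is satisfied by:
  {p: True, z: False}
  {z: False, p: False}
  {z: True, p: True}


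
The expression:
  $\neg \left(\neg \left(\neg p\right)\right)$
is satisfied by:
  {p: False}


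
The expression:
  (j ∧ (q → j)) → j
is always true.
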